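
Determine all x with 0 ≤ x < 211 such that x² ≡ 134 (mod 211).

61, 150

Since 211 ≡ 3 (mod 4), a square root of 134 is 134^((211+1)/4) = 134^53 mod 211.
Repeated squaring: 134^2≡21, 134^4≡19, 134^8≡150, 134^16≡134, 134^32≡21 (mod 211).
134^53 = 134^(32+16+4+1) ≡ 150 (mod 211).
Check: 150² = 22500 ≡ 134 (mod 211). The two roots are 61 and 150.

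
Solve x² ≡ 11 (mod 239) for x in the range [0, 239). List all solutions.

49, 190

Since 239 ≡ 3 (mod 4), a square root of 11 is 11^((239+1)/4) = 11^60 mod 239.
Repeated squaring: 11^2≡121, 11^4≡62, 11^8≡20, 11^16≡161, 11^32≡109 (mod 239).
11^60 = 11^(32+16+8+4) ≡ 49 (mod 239).
Check: 49² = 2401 ≡ 11 (mod 239). The two roots are 49 and 190.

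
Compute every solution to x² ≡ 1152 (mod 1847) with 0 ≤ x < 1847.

815, 1032

Since 1847 ≡ 3 (mod 4), a square root of 1152 is 1152^((1847+1)/4) = 1152^462 mod 1847.
Repeated squaring: 1152^2≡958, 1152^4≡1652, 1152^8≡1085, 1152^16≡686, 1152^32≡1458, 1152^64≡1714, 1152^128≡1066, 1152^256≡451 (mod 1847).
1152^462 = 1152^(256+128+64+8+4+2) ≡ 815 (mod 1847).
Check: 815² = 664225 ≡ 1152 (mod 1847). The two roots are 815 and 1032.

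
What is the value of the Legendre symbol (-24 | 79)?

First reduce: -24 ≡ 55 (mod 79).
Reciprocity: 55 ≡ 3 and 79 ≡ 3 (mod 4), so (55/79) = −(79/55).
Reduce top mod 55: now compute (24/55).
Pull out 2^3: since 55 ≡ 7 (mod 8), (2/55) = +1, so (2/55)^3 = +1.
Reciprocity: 3 ≡ 3 and 55 ≡ 3 (mod 4), so (3/55) = −(55/3).
Reduce top mod 3: now compute (1/3).
Reached (1/3) = 1. Collecting the sign flips along the way, the symbol is +1.

1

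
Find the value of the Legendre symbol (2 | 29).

Pull out 2: since 29 ≡ 5 (mod 8), (2/29) = -1.
Reached (1/29) = 1. Collecting the sign flips along the way, the symbol is -1.

-1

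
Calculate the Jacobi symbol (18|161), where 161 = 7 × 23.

1

Pull out 2: since 161 ≡ 1 (mod 8), (2/161) = +1.
Reciprocity: 9 ≡ 1 and 161 ≡ 1 (mod 4), so (9/161) = +(161/9).
Reduce top mod 9: now compute (8/9).
Pull out 2^3: since 9 ≡ 1 (mod 8), (2/9) = +1, so (2/9)^3 = +1.
Reached (1/9) = 1. Collecting the sign flips along the way, the symbol is +1.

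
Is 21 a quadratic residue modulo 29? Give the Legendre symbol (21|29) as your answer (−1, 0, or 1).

Reciprocity: 21 ≡ 1 and 29 ≡ 1 (mod 4), so (21/29) = +(29/21).
Reduce top mod 21: now compute (8/21).
Pull out 2^3: since 21 ≡ 5 (mod 8), (2/21) = -1, so (2/21)^3 = -1.
Reached (1/21) = 1. Collecting the sign flips along the way, the symbol is -1.

-1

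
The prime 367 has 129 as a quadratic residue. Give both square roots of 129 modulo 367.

70, 297

Since 367 ≡ 3 (mod 4), a square root of 129 is 129^((367+1)/4) = 129^92 mod 367.
Repeated squaring: 129^2≡126, 129^4≡95, 129^8≡217, 129^16≡113, 129^32≡291, 129^64≡271 (mod 367).
129^92 = 129^(64+16+8+4) ≡ 297 (mod 367).
Check: 297² = 88209 ≡ 129 (mod 367). The two roots are 70 and 297.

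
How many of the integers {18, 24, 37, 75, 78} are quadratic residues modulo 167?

(18/167) = +1 → QR.
(24/167) = +1 → QR.
(37/167) = -1 → non-residue.
(75/167) = +1 → QR.
(78/167) = -1 → non-residue.
Total quadratic residues among the 5: 3.

3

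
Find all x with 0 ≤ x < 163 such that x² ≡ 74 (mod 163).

Since 163 ≡ 3 (mod 4), a square root of 74 is 74^((163+1)/4) = 74^41 mod 163.
Repeated squaring: 74^2≡97, 74^4≡118, 74^8≡69, 74^16≡34, 74^32≡15 (mod 163).
74^41 = 74^(32+8+1) ≡ 143 (mod 163).
Check: 143² = 20449 ≡ 74 (mod 163). The two roots are 20 and 143.

20, 143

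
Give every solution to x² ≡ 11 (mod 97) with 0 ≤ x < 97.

97 ≡ 1 (mod 4), so we find a root by search.
Trying successive values, 37² = 1369 ≡ 11 (mod 97). The other root is 97 − 37 = 60.

37, 60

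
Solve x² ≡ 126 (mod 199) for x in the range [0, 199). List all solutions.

46, 153

Since 199 ≡ 3 (mod 4), a square root of 126 is 126^((199+1)/4) = 126^50 mod 199.
Repeated squaring: 126^2≡155, 126^4≡145, 126^8≡130, 126^16≡184, 126^32≡26 (mod 199).
126^50 = 126^(32+16+2) ≡ 46 (mod 199).
Check: 46² = 2116 ≡ 126 (mod 199). The two roots are 46 and 153.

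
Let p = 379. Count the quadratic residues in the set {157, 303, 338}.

0

(157/379) = -1 → non-residue.
(303/379) = -1 → non-residue.
(338/379) = -1 → non-residue.
Total quadratic residues among the 3: 0.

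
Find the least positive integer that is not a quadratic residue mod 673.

(2/673) = +1, so 2 is a residue.
(3/673) = +1, so 3 is a residue.
(4/673) = +1, so 4 is a residue.
(5/673) = −1, so 5 is the smallest positive non-residue mod 673.

5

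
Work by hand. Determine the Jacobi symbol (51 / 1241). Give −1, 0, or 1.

Reciprocity: 51 ≡ 3 and 1241 ≡ 1 (mod 4), so (51/1241) = +(1241/51).
Reduce top mod 51: now compute (17/51).
Reciprocity: 17 ≡ 1 and 51 ≡ 3 (mod 4), so (17/51) = +(51/17).
Reduce top mod 17: now compute (0/17).
Top reduces to 0: gcd > 1, so the symbol is 0.

0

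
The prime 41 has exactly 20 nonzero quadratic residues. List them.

Square k = 1,…,20 (k and 41−k give the same square):
1²=1, 2²=4, 3²=9, 4²=16, 5²=25, 6²=36, 7²≡8, 8²≡23, 9²≡40, 10²≡18, 11²≡39, 12²≡21, 13²≡5, 14²≡32, 15²≡20, 16²≡10, 17²≡2, 18²≡37, 19²≡33, 20²≡31 (mod 41).
So the quadratic residues mod 41 are {1, 2, 4, 5, 8, 9, 10, 16, 18, 20, 21, 23, 25, 31, 32, 33, 36, 37, 39, 40}.

1 2 4 5 8 9 10 16 18 20 21 23 25 31 32 33 36 37 39 40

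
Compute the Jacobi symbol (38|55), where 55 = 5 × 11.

-1

Pull out 2: since 55 ≡ 7 (mod 8), (2/55) = +1.
Reciprocity: 19 ≡ 3 and 55 ≡ 3 (mod 4), so (19/55) = −(55/19).
Reduce top mod 19: now compute (17/19).
Reciprocity: 17 ≡ 1 and 19 ≡ 3 (mod 4), so (17/19) = +(19/17).
Reduce top mod 17: now compute (2/17).
Pull out 2: since 17 ≡ 1 (mod 8), (2/17) = +1.
Reached (1/17) = 1. Collecting the sign flips along the way, the symbol is -1.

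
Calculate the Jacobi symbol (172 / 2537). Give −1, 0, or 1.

0

Pull out 2^2: since 2537 ≡ 1 (mod 8), (2/2537) = +1, so (2/2537)^2 = +1.
Reciprocity: 43 ≡ 3 and 2537 ≡ 1 (mod 4), so (43/2537) = +(2537/43).
Reduce top mod 43: now compute (0/43).
Top reduces to 0: gcd > 1, so the symbol is 0.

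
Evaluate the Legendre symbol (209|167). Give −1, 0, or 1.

1

First reduce: 209 ≡ 42 (mod 167).
Pull out 2: since 167 ≡ 7 (mod 8), (2/167) = +1.
Reciprocity: 21 ≡ 1 and 167 ≡ 3 (mod 4), so (21/167) = +(167/21).
Reduce top mod 21: now compute (20/21).
Pull out 2^2: since 21 ≡ 5 (mod 8), (2/21) = -1, so (2/21)^2 = +1.
Reciprocity: 5 ≡ 1 and 21 ≡ 1 (mod 4), so (5/21) = +(21/5).
Reduce top mod 5: now compute (1/5).
Reached (1/5) = 1. Collecting the sign flips along the way, the symbol is +1.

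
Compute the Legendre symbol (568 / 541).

First reduce: 568 ≡ 27 (mod 541).
Reciprocity: 27 ≡ 3 and 541 ≡ 1 (mod 4), so (27/541) = +(541/27).
Reduce top mod 27: now compute (1/27).
Reached (1/27) = 1. Collecting the sign flips along the way, the symbol is +1.

1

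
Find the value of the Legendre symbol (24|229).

Pull out 2^3: since 229 ≡ 5 (mod 8), (2/229) = -1, so (2/229)^3 = -1.
Reciprocity: 3 ≡ 3 and 229 ≡ 1 (mod 4), so (3/229) = +(229/3).
Reduce top mod 3: now compute (1/3).
Reached (1/3) = 1. Collecting the sign flips along the way, the symbol is -1.

-1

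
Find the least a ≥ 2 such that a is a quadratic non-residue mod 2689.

(2/2689) = +1, so 2 is a residue.
(3/2689) = +1, so 3 is a residue.
(4/2689) = +1, so 4 is a residue.
(5/2689) = +1, so 5 is a residue.
(6/2689) = +1, so 6 is a residue.
(7/2689) = +1, so 7 is a residue.
(8/2689) = +1, so 8 is a residue.
(9/2689) = +1, so 9 is a residue.
(10/2689) = +1, so 10 is a residue.
(11/2689) = +1, so 11 is a residue.
(12/2689) = +1, so 12 is a residue.
(13/2689) = −1, so 13 is the smallest positive non-residue mod 2689.

13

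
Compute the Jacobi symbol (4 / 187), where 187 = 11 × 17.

Pull out 2^2: since 187 ≡ 3 (mod 8), (2/187) = -1, so (2/187)^2 = +1.
Reached (1/187) = 1. Collecting the sign flips along the way, the symbol is +1.

1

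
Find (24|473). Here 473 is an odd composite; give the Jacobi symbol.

-1

Pull out 2^3: since 473 ≡ 1 (mod 8), (2/473) = +1, so (2/473)^3 = +1.
Reciprocity: 3 ≡ 3 and 473 ≡ 1 (mod 4), so (3/473) = +(473/3).
Reduce top mod 3: now compute (2/3).
Pull out 2: since 3 ≡ 3 (mod 8), (2/3) = -1.
Reached (1/3) = 1. Collecting the sign flips along the way, the symbol is -1.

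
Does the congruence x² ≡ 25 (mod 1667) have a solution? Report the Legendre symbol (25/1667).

1

Reciprocity: 25 ≡ 1 and 1667 ≡ 3 (mod 4), so (25/1667) = +(1667/25).
Reduce top mod 25: now compute (17/25).
Reciprocity: 17 ≡ 1 and 25 ≡ 1 (mod 4), so (17/25) = +(25/17).
Reduce top mod 17: now compute (8/17).
Pull out 2^3: since 17 ≡ 1 (mod 8), (2/17) = +1, so (2/17)^3 = +1.
Reached (1/17) = 1. Collecting the sign flips along the way, the symbol is +1.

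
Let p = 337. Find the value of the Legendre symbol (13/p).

1

Euler's criterion: (13/337) ≡ 13^168 (mod 337).
13^2 ≡ 169 (mod 337)
13^4 ≡ 253 (mod 337)
13^8 ≡ 316 (mod 337)
13^16 ≡ 104 (mod 337)
13^32 ≡ 32 (mod 337)
13^64 ≡ 13 (mod 337)
13^128 ≡ 169 (mod 337)
13^168 = 13^(128+32+8) ≡ 1 (mod 337).
Result is 1, so (13/337) = 1.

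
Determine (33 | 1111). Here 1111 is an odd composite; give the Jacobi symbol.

0

Reciprocity: 33 ≡ 1 and 1111 ≡ 3 (mod 4), so (33/1111) = +(1111/33).
Reduce top mod 33: now compute (22/33).
Pull out 2: since 33 ≡ 1 (mod 8), (2/33) = +1.
Reciprocity: 11 ≡ 3 and 33 ≡ 1 (mod 4), so (11/33) = +(33/11).
Reduce top mod 11: now compute (0/11).
Top reduces to 0: gcd > 1, so the symbol is 0.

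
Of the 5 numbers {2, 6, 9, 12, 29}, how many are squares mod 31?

2

(2/31) = +1 → QR.
(6/31) = -1 → non-residue.
(9/31) = +1 → QR.
(12/31) = -1 → non-residue.
(29/31) = -1 → non-residue.
Total quadratic residues among the 5: 2.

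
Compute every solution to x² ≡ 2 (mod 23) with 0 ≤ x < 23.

5, 18

Since 23 ≡ 3 (mod 4), a square root of 2 is 2^((23+1)/4) = 2^6 mod 23.
Repeated squaring: 2^2≡4, 2^4≡16 (mod 23).
2^6 = 2^(4+2) ≡ 18 (mod 23).
Check: 18² = 324 ≡ 2 (mod 23). The two roots are 5 and 18.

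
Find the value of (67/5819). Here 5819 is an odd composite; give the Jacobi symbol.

Reciprocity: 67 ≡ 3 and 5819 ≡ 3 (mod 4), so (67/5819) = −(5819/67).
Reduce top mod 67: now compute (57/67).
Reciprocity: 57 ≡ 1 and 67 ≡ 3 (mod 4), so (57/67) = +(67/57).
Reduce top mod 57: now compute (10/57).
Pull out 2: since 57 ≡ 1 (mod 8), (2/57) = +1.
Reciprocity: 5 ≡ 1 and 57 ≡ 1 (mod 4), so (5/57) = +(57/5).
Reduce top mod 5: now compute (2/5).
Pull out 2: since 5 ≡ 5 (mod 8), (2/5) = -1.
Reached (1/5) = 1. Collecting the sign flips along the way, the symbol is +1.

1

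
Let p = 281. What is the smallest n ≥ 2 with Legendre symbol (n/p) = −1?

(2/281) = +1, so 2 is a residue.
(3/281) = −1, so 3 is the smallest positive non-residue mod 281.

3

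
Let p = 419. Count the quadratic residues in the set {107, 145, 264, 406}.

3

(107/419) = +1 → QR.
(145/419) = +1 → QR.
(264/419) = +1 → QR.
(406/419) = -1 → non-residue.
Total quadratic residues among the 4: 3.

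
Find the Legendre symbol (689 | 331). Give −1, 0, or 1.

First reduce: 689 ≡ 27 (mod 331).
Reciprocity: 27 ≡ 3 and 331 ≡ 3 (mod 4), so (27/331) = −(331/27).
Reduce top mod 27: now compute (7/27).
Reciprocity: 7 ≡ 3 and 27 ≡ 3 (mod 4), so (7/27) = −(27/7).
Reduce top mod 7: now compute (6/7).
Pull out 2: since 7 ≡ 7 (mod 8), (2/7) = +1.
Reciprocity: 3 ≡ 3 and 7 ≡ 3 (mod 4), so (3/7) = −(7/3).
Reduce top mod 3: now compute (1/3).
Reached (1/3) = 1. Collecting the sign flips along the way, the symbol is -1.

-1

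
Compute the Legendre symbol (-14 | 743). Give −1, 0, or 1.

Euler's criterion: (-14/743) ≡ 729^371 (mod 743).
729^2 ≡ 196 (mod 743)
729^4 ≡ 523 (mod 743)
729^8 ≡ 105 (mod 743)
729^16 ≡ 623 (mod 743)
729^32 ≡ 283 (mod 743)
729^64 ≡ 588 (mod 743)
729^128 ≡ 249 (mod 743)
729^256 ≡ 332 (mod 743)
729^371 = 729^(256+64+32+16+2+1) ≡ 1 (mod 743).
Result is 1, so (-14/743) = 1.

1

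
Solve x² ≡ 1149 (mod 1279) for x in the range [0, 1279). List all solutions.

182, 1097

Since 1279 ≡ 3 (mod 4), a square root of 1149 is 1149^((1279+1)/4) = 1149^320 mod 1279.
Repeated squaring: 1149^2≡273, 1149^4≡347, 1149^8≡183, 1149^16≡235, 1149^32≡228, 1149^64≡824, 1149^128≡1106, 1149^256≡512 (mod 1279).
1149^320 = 1149^(256+64) ≡ 1097 (mod 1279).
Check: 1097² = 1203409 ≡ 1149 (mod 1279). The two roots are 182 and 1097.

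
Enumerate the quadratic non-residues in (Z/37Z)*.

Square k = 1,…,18 (k and 37−k give the same square):
1²=1, 2²=4, 3²=9, 4²=16, 5²=25, 6²=36, 7²≡12, 8²≡27, 9²≡7, 10²≡26, 11²≡10, 12²≡33, 13²≡21, 14²≡11, 15²≡3, 16²≡34, 17²≡30, 18²≡28 (mod 37).
The residues are {1, 3, 4, 7, 9, 10, 11, 12, 16, 21, 25, 26, 27, 28, 30, 33, 34, 36}; the non-residues are the remaining 18 nonzero classes.

2, 5, 6, 8, 13, 14, 15, 17, 18, 19, 20, 22, 23, 24, 29, 31, 32, 35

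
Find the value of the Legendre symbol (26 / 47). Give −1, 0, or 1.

Pull out 2: since 47 ≡ 7 (mod 8), (2/47) = +1.
Reciprocity: 13 ≡ 1 and 47 ≡ 3 (mod 4), so (13/47) = +(47/13).
Reduce top mod 13: now compute (8/13).
Pull out 2^3: since 13 ≡ 5 (mod 8), (2/13) = -1, so (2/13)^3 = -1.
Reached (1/13) = 1. Collecting the sign flips along the way, the symbol is -1.

-1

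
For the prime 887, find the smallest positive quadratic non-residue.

5

(2/887) = +1, so 2 is a residue.
(3/887) = +1, so 3 is a residue.
(4/887) = +1, so 4 is a residue.
(5/887) = −1, so 5 is the smallest positive non-residue mod 887.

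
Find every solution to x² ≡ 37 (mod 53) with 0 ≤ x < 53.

14, 39

53 ≡ 1 (mod 4), so we find a root by search.
Trying successive values, 14² = 196 ≡ 37 (mod 53). The other root is 53 − 14 = 39.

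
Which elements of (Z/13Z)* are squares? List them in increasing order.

Square k = 1,…,6 (k and 13−k give the same square):
1²=1, 2²=4, 3²=9, 4²≡3, 5²≡12, 6²≡10 (mod 13).
So the quadratic residues mod 13 are {1, 3, 4, 9, 10, 12}.

1, 3, 4, 9, 10, 12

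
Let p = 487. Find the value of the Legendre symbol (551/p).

First reduce: 551 ≡ 64 (mod 487).
Pull out 2^6: since 487 ≡ 7 (mod 8), (2/487) = +1, so (2/487)^6 = +1.
Reached (1/487) = 1. Collecting the sign flips along the way, the symbol is +1.

1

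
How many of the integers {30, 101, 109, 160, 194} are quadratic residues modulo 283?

2

(30/283) = -1 → non-residue.
(101/283) = +1 → QR.
(109/283) = -1 → non-residue.
(160/283) = +1 → QR.
(194/283) = -1 → non-residue.
Total quadratic residues among the 5: 2.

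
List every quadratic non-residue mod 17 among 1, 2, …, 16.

3 5 6 7 10 11 12 14

Square k = 1,…,8 (k and 17−k give the same square):
1²=1, 2²=4, 3²=9, 4²=16, 5²≡8, 6²≡2, 7²≡15, 8²≡13 (mod 17).
The residues are {1, 2, 4, 8, 9, 13, 15, 16}; the non-residues are the remaining 8 nonzero classes.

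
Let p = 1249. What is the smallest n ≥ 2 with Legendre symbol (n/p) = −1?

(2/1249) = +1, so 2 is a residue.
(3/1249) = +1, so 3 is a residue.
(4/1249) = +1, so 4 is a residue.
(5/1249) = +1, so 5 is a residue.
(6/1249) = +1, so 6 is a residue.
(7/1249) = −1, so 7 is the smallest positive non-residue mod 1249.

7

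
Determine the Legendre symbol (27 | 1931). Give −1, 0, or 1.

Reciprocity: 27 ≡ 3 and 1931 ≡ 3 (mod 4), so (27/1931) = −(1931/27).
Reduce top mod 27: now compute (14/27).
Pull out 2: since 27 ≡ 3 (mod 8), (2/27) = -1.
Reciprocity: 7 ≡ 3 and 27 ≡ 3 (mod 4), so (7/27) = −(27/7).
Reduce top mod 7: now compute (6/7).
Pull out 2: since 7 ≡ 7 (mod 8), (2/7) = +1.
Reciprocity: 3 ≡ 3 and 7 ≡ 3 (mod 4), so (3/7) = −(7/3).
Reduce top mod 3: now compute (1/3).
Reached (1/3) = 1. Collecting the sign flips along the way, the symbol is +1.

1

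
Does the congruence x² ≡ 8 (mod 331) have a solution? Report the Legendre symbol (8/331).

Euler's criterion: (8/331) ≡ 8^165 (mod 331).
8^2 ≡ 64 (mod 331)
8^4 ≡ 124 (mod 331)
8^8 ≡ 150 (mod 331)
8^16 ≡ 323 (mod 331)
8^32 ≡ 64 (mod 331)
8^64 ≡ 124 (mod 331)
8^128 ≡ 150 (mod 331)
8^165 = 8^(128+32+4+1) ≡ 330 (mod 331).
Result is 330 ≡ −1, so (8/331) = −1.

-1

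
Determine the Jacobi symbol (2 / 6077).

-1

Pull out 2: since 6077 ≡ 5 (mod 8), (2/6077) = -1.
Reached (1/6077) = 1. Collecting the sign flips along the way, the symbol is -1.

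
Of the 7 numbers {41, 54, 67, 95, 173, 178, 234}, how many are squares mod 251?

(41/251) = +1 → QR.
(54/251) = -1 → non-residue.
(67/251) = +1 → QR.
(95/251) = -1 → non-residue.
(173/251) = +1 → QR.
(178/251) = -1 → non-residue.
(234/251) = -1 → non-residue.
Total quadratic residues among the 7: 3.

3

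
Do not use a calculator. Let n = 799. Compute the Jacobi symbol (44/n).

Pull out 2^2: since 799 ≡ 7 (mod 8), (2/799) = +1, so (2/799)^2 = +1.
Reciprocity: 11 ≡ 3 and 799 ≡ 3 (mod 4), so (11/799) = −(799/11).
Reduce top mod 11: now compute (7/11).
Reciprocity: 7 ≡ 3 and 11 ≡ 3 (mod 4), so (7/11) = −(11/7).
Reduce top mod 7: now compute (4/7).
Pull out 2^2: since 7 ≡ 7 (mod 8), (2/7) = +1, so (2/7)^2 = +1.
Reached (1/7) = 1. Collecting the sign flips along the way, the symbol is +1.

1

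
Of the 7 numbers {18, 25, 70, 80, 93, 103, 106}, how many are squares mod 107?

1

(18/107) = -1 → non-residue.
(25/107) = +1 → QR.
(70/107) = -1 → non-residue.
(80/107) = -1 → non-residue.
(93/107) = -1 → non-residue.
(103/107) = -1 → non-residue.
(106/107) = -1 → non-residue.
Total quadratic residues among the 7: 1.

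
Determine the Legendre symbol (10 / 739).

-1

Pull out 2: since 739 ≡ 3 (mod 8), (2/739) = -1.
Reciprocity: 5 ≡ 1 and 739 ≡ 3 (mod 4), so (5/739) = +(739/5).
Reduce top mod 5: now compute (4/5).
Pull out 2^2: since 5 ≡ 5 (mod 8), (2/5) = -1, so (2/5)^2 = +1.
Reached (1/5) = 1. Collecting the sign flips along the way, the symbol is -1.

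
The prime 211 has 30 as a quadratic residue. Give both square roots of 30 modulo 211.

Since 211 ≡ 3 (mod 4), a square root of 30 is 30^((211+1)/4) = 30^53 mod 211.
Repeated squaring: 30^2≡56, 30^4≡182, 30^8≡208, 30^16≡9, 30^32≡81 (mod 211).
30^53 = 30^(32+16+4+1) ≡ 36 (mod 211).
Check: 36² = 1296 ≡ 30 (mod 211). The two roots are 36 and 175.

36, 175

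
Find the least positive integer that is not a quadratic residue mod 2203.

2

(2/2203) = −1, so 2 is the smallest positive non-residue mod 2203.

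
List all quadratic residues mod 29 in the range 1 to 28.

1,4,5,6,7,9,13,16,20,22,23,24,25,28

Square k = 1,…,14 (k and 29−k give the same square):
1²=1, 2²=4, 3²=9, 4²=16, 5²=25, 6²≡7, 7²≡20, 8²≡6, 9²≡23, 10²≡13, 11²≡5, 12²≡28, 13²≡24, 14²≡22 (mod 29).
So the quadratic residues mod 29 are {1, 4, 5, 6, 7, 9, 13, 16, 20, 22, 23, 24, 25, 28}.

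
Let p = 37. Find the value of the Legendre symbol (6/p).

Pull out 2: since 37 ≡ 5 (mod 8), (2/37) = -1.
Reciprocity: 3 ≡ 3 and 37 ≡ 1 (mod 4), so (3/37) = +(37/3).
Reduce top mod 3: now compute (1/3).
Reached (1/3) = 1. Collecting the sign flips along the way, the symbol is -1.

-1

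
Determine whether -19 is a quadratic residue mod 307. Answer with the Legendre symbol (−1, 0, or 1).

Euler's criterion: (-19/307) ≡ 288^153 (mod 307).
288^2 ≡ 54 (mod 307)
288^4 ≡ 153 (mod 307)
288^8 ≡ 77 (mod 307)
288^16 ≡ 96 (mod 307)
288^32 ≡ 6 (mod 307)
288^64 ≡ 36 (mod 307)
288^128 ≡ 68 (mod 307)
288^153 = 288^(128+16+8+1) ≡ 306 (mod 307).
Result is 306 ≡ −1, so (-19/307) = −1.

-1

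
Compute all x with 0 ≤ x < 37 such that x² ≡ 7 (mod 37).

9, 28

37 ≡ 1 (mod 4), so we find a root by search.
Trying successive values, 9² = 81 ≡ 7 (mod 37). The other root is 37 − 9 = 28.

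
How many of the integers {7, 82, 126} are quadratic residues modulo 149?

2

(7/149) = +1 → QR.
(82/149) = +1 → QR.
(126/149) = -1 → non-residue.
Total quadratic residues among the 3: 2.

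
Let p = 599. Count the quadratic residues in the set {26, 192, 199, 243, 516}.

3

(26/599) = +1 → QR.
(192/599) = +1 → QR.
(199/599) = -1 → non-residue.
(243/599) = +1 → QR.
(516/599) = -1 → non-residue.
Total quadratic residues among the 5: 3.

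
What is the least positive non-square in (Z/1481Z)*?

(2/1481) = +1, so 2 is a residue.
(3/1481) = −1, so 3 is the smallest positive non-residue mod 1481.

3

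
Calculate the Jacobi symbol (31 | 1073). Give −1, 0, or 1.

Reciprocity: 31 ≡ 3 and 1073 ≡ 1 (mod 4), so (31/1073) = +(1073/31).
Reduce top mod 31: now compute (19/31).
Reciprocity: 19 ≡ 3 and 31 ≡ 3 (mod 4), so (19/31) = −(31/19).
Reduce top mod 19: now compute (12/19).
Pull out 2^2: since 19 ≡ 3 (mod 8), (2/19) = -1, so (2/19)^2 = +1.
Reciprocity: 3 ≡ 3 and 19 ≡ 3 (mod 4), so (3/19) = −(19/3).
Reduce top mod 3: now compute (1/3).
Reached (1/3) = 1. Collecting the sign flips along the way, the symbol is +1.

1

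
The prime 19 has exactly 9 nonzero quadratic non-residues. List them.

Square k = 1,…,9 (k and 19−k give the same square):
1²=1, 2²=4, 3²=9, 4²=16, 5²≡6, 6²≡17, 7²≡11, 8²≡7, 9²≡5 (mod 19).
The residues are {1, 4, 5, 6, 7, 9, 11, 16, 17}; the non-residues are the remaining 9 nonzero classes.

2,3,8,10,12,13,14,15,18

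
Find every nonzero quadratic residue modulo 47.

1,2,3,4,6,7,8,9,12,14,16,17,18,21,24,25,27,28,32,34,36,37,42

Square k = 1,…,23 (k and 47−k give the same square):
1²=1, 2²=4, 3²=9, 4²=16, 5²=25, 6²=36, 7²≡2, 8²≡17, 9²≡34, 10²≡6, 11²≡27, 12²≡3, 13²≡28, 14²≡8, 15²≡37, 16²≡21, 17²≡7, 18²≡42, 19²≡32, 20²≡24, 21²≡18, 22²≡14, 23²≡12 (mod 47).
So the quadratic residues mod 47 are {1, 2, 3, 4, 6, 7, 8, 9, 12, 14, 16, 17, 18, 21, 24, 25, 27, 28, 32, 34, 36, 37, 42}.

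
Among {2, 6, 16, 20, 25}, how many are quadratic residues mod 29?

(2/29) = -1 → non-residue.
(6/29) = +1 → QR.
(16/29) = +1 → QR.
(20/29) = +1 → QR.
(25/29) = +1 → QR.
Total quadratic residues among the 5: 4.

4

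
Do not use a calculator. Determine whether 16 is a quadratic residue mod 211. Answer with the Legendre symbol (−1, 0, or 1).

1

Pull out 2^4: since 211 ≡ 3 (mod 8), (2/211) = -1, so (2/211)^4 = +1.
Reached (1/211) = 1. Collecting the sign flips along the way, the symbol is +1.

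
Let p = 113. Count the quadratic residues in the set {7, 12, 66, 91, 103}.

(7/113) = +1 → QR.
(12/113) = -1 → non-residue.
(66/113) = -1 → non-residue.
(91/113) = +1 → QR.
(103/113) = -1 → non-residue.
Total quadratic residues among the 5: 2.

2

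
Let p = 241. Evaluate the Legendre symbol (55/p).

Euler's criterion: (55/241) ≡ 55^120 (mod 241).
55^2 ≡ 133 (mod 241)
55^4 ≡ 96 (mod 241)
55^8 ≡ 58 (mod 241)
55^16 ≡ 231 (mod 241)
55^32 ≡ 100 (mod 241)
55^64 ≡ 119 (mod 241)
55^120 = 55^(64+32+16+8) ≡ 240 (mod 241).
Result is 240 ≡ −1, so (55/241) = −1.

-1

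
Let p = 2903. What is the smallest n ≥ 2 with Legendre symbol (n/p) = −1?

5

(2/2903) = +1, so 2 is a residue.
(3/2903) = +1, so 3 is a residue.
(4/2903) = +1, so 4 is a residue.
(5/2903) = −1, so 5 is the smallest positive non-residue mod 2903.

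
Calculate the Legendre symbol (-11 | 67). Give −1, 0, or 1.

Euler's criterion: (-11/67) ≡ 56^33 (mod 67).
56^2 ≡ 54 (mod 67)
56^4 ≡ 35 (mod 67)
56^8 ≡ 19 (mod 67)
56^16 ≡ 26 (mod 67)
56^32 ≡ 6 (mod 67)
56^33 = 56^(32+1) ≡ 1 (mod 67).
Result is 1, so (-11/67) = 1.

1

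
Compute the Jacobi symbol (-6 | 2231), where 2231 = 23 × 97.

First reduce: -6 ≡ 2225 (mod 2231).
Reciprocity: 2225 ≡ 1 and 2231 ≡ 3 (mod 4), so (2225/2231) = +(2231/2225).
Reduce top mod 2225: now compute (6/2225).
Pull out 2: since 2225 ≡ 1 (mod 8), (2/2225) = +1.
Reciprocity: 3 ≡ 3 and 2225 ≡ 1 (mod 4), so (3/2225) = +(2225/3).
Reduce top mod 3: now compute (2/3).
Pull out 2: since 3 ≡ 3 (mod 8), (2/3) = -1.
Reached (1/3) = 1. Collecting the sign flips along the way, the symbol is -1.

-1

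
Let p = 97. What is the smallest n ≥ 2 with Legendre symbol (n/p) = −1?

(2/97) = +1, so 2 is a residue.
(3/97) = +1, so 3 is a residue.
(4/97) = +1, so 4 is a residue.
(5/97) = −1, so 5 is the smallest positive non-residue mod 97.

5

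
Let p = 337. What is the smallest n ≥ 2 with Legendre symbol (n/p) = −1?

(2/337) = +1, so 2 is a residue.
(3/337) = +1, so 3 is a residue.
(4/337) = +1, so 4 is a residue.
(5/337) = −1, so 5 is the smallest positive non-residue mod 337.

5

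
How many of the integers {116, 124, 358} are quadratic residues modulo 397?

2

(116/397) = +1 → QR.
(124/397) = +1 → QR.
(358/397) = -1 → non-residue.
Total quadratic residues among the 3: 2.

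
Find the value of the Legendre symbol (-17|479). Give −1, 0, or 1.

1

Euler's criterion: (-17/479) ≡ 462^239 (mod 479).
462^2 ≡ 289 (mod 479)
462^4 ≡ 175 (mod 479)
462^8 ≡ 448 (mod 479)
462^16 ≡ 3 (mod 479)
462^32 ≡ 9 (mod 479)
462^64 ≡ 81 (mod 479)
462^128 ≡ 334 (mod 479)
462^239 = 462^(128+64+32+8+4+2+1) ≡ 1 (mod 479).
Result is 1, so (-17/479) = 1.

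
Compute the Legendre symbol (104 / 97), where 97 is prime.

Euler's criterion: (104/97) ≡ 7^48 (mod 97).
7^2 ≡ 49 (mod 97)
7^4 ≡ 73 (mod 97)
7^8 ≡ 91 (mod 97)
7^16 ≡ 36 (mod 97)
7^32 ≡ 35 (mod 97)
7^48 = 7^(32+16) ≡ 96 (mod 97).
Result is 96 ≡ −1, so (104/97) = −1.

-1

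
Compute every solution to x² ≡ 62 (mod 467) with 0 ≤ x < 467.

23, 444

Since 467 ≡ 3 (mod 4), a square root of 62 is 62^((467+1)/4) = 62^117 mod 467.
Repeated squaring: 62^2≡108, 62^4≡456, 62^8≡121, 62^16≡164, 62^32≡277, 62^64≡141 (mod 467).
62^117 = 62^(64+32+16+4+1) ≡ 23 (mod 467).
Check: 23² = 529 ≡ 62 (mod 467). The two roots are 23 and 444.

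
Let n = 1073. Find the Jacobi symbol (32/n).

Pull out 2^5: since 1073 ≡ 1 (mod 8), (2/1073) = +1, so (2/1073)^5 = +1.
Reached (1/1073) = 1. Collecting the sign flips along the way, the symbol is +1.

1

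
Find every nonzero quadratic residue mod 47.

1,2,3,4,6,7,8,9,12,14,16,17,18,21,24,25,27,28,32,34,36,37,42

Square k = 1,…,23 (k and 47−k give the same square):
1²=1, 2²=4, 3²=9, 4²=16, 5²=25, 6²=36, 7²≡2, 8²≡17, 9²≡34, 10²≡6, 11²≡27, 12²≡3, 13²≡28, 14²≡8, 15²≡37, 16²≡21, 17²≡7, 18²≡42, 19²≡32, 20²≡24, 21²≡18, 22²≡14, 23²≡12 (mod 47).
So the quadratic residues mod 47 are {1, 2, 3, 4, 6, 7, 8, 9, 12, 14, 16, 17, 18, 21, 24, 25, 27, 28, 32, 34, 36, 37, 42}.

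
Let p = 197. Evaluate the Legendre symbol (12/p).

-1

Pull out 2^2: since 197 ≡ 5 (mod 8), (2/197) = -1, so (2/197)^2 = +1.
Reciprocity: 3 ≡ 3 and 197 ≡ 1 (mod 4), so (3/197) = +(197/3).
Reduce top mod 3: now compute (2/3).
Pull out 2: since 3 ≡ 3 (mod 8), (2/3) = -1.
Reached (1/3) = 1. Collecting the sign flips along the way, the symbol is -1.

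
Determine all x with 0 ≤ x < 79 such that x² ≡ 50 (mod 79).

34, 45

Since 79 ≡ 3 (mod 4), a square root of 50 is 50^((79+1)/4) = 50^20 mod 79.
Repeated squaring: 50^2≡51, 50^4≡73, 50^8≡36, 50^16≡32 (mod 79).
50^20 = 50^(16+4) ≡ 45 (mod 79).
Check: 45² = 2025 ≡ 50 (mod 79). The two roots are 34 and 45.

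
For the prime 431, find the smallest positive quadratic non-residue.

(2/431) = +1, so 2 is a residue.
(3/431) = +1, so 3 is a residue.
(4/431) = +1, so 4 is a residue.
(5/431) = +1, so 5 is a residue.
(6/431) = +1, so 6 is a residue.
(7/431) = −1, so 7 is the smallest positive non-residue mod 431.

7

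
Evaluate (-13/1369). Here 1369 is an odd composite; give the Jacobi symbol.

First reduce: -13 ≡ 1356 (mod 1369).
Pull out 2^2: since 1369 ≡ 1 (mod 8), (2/1369) = +1, so (2/1369)^2 = +1.
Reciprocity: 339 ≡ 3 and 1369 ≡ 1 (mod 4), so (339/1369) = +(1369/339).
Reduce top mod 339: now compute (13/339).
Reciprocity: 13 ≡ 1 and 339 ≡ 3 (mod 4), so (13/339) = +(339/13).
Reduce top mod 13: now compute (1/13).
Reached (1/13) = 1. Collecting the sign flips along the way, the symbol is +1.

1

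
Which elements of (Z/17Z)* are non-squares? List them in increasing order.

Square k = 1,…,8 (k and 17−k give the same square):
1²=1, 2²=4, 3²=9, 4²=16, 5²≡8, 6²≡2, 7²≡15, 8²≡13 (mod 17).
The residues are {1, 2, 4, 8, 9, 13, 15, 16}; the non-residues are the remaining 8 nonzero classes.

3,5,6,7,10,11,12,14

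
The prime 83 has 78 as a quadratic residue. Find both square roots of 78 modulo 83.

Since 83 ≡ 3 (mod 4), a square root of 78 is 78^((83+1)/4) = 78^21 mod 83.
Repeated squaring: 78^2≡25, 78^4≡44, 78^8≡27, 78^16≡65 (mod 83).
78^21 = 78^(16+4+1) ≡ 59 (mod 83).
Check: 59² = 3481 ≡ 78 (mod 83). The two roots are 24 and 59.

24, 59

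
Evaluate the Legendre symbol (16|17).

Pull out 2^4: since 17 ≡ 1 (mod 8), (2/17) = +1, so (2/17)^4 = +1.
Reached (1/17) = 1. Collecting the sign flips along the way, the symbol is +1.

1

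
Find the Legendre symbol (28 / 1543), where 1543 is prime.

Pull out 2^2: since 1543 ≡ 7 (mod 8), (2/1543) = +1, so (2/1543)^2 = +1.
Reciprocity: 7 ≡ 3 and 1543 ≡ 3 (mod 4), so (7/1543) = −(1543/7).
Reduce top mod 7: now compute (3/7).
Reciprocity: 3 ≡ 3 and 7 ≡ 3 (mod 4), so (3/7) = −(7/3).
Reduce top mod 3: now compute (1/3).
Reached (1/3) = 1. Collecting the sign flips along the way, the symbol is +1.

1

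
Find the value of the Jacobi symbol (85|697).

0

Reciprocity: 85 ≡ 1 and 697 ≡ 1 (mod 4), so (85/697) = +(697/85).
Reduce top mod 85: now compute (17/85).
Reciprocity: 17 ≡ 1 and 85 ≡ 1 (mod 4), so (17/85) = +(85/17).
Reduce top mod 17: now compute (0/17).
Top reduces to 0: gcd > 1, so the symbol is 0.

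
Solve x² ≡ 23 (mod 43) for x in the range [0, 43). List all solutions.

18, 25

Since 43 ≡ 3 (mod 4), a square root of 23 is 23^((43+1)/4) = 23^11 mod 43.
Repeated squaring: 23^2≡13, 23^4≡40, 23^8≡9 (mod 43).
23^11 = 23^(8+2+1) ≡ 25 (mod 43).
Check: 25² = 625 ≡ 23 (mod 43). The two roots are 18 and 25.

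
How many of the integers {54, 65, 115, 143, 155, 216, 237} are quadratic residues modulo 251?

(54/251) = -1 → non-residue.
(65/251) = +1 → QR.
(115/251) = +1 → QR.
(143/251) = -1 → non-residue.
(155/251) = +1 → QR.
(216/251) = -1 → non-residue.
(237/251) = +1 → QR.
Total quadratic residues among the 7: 4.

4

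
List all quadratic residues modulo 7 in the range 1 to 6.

1,2,4

Square k = 1,…,3 (k and 7−k give the same square):
1²=1, 2²=4, 3²≡2 (mod 7).
So the quadratic residues mod 7 are {1, 2, 4}.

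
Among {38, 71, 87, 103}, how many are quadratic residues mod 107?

(38/107) = -1 → non-residue.
(71/107) = -1 → non-residue.
(87/107) = +1 → QR.
(103/107) = -1 → non-residue.
Total quadratic residues among the 4: 1.

1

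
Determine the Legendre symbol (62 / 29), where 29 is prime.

1

First reduce: 62 ≡ 4 (mod 29).
Pull out 2^2: since 29 ≡ 5 (mod 8), (2/29) = -1, so (2/29)^2 = +1.
Reached (1/29) = 1. Collecting the sign flips along the way, the symbol is +1.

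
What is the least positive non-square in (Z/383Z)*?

5

(2/383) = +1, so 2 is a residue.
(3/383) = +1, so 3 is a residue.
(4/383) = +1, so 4 is a residue.
(5/383) = −1, so 5 is the smallest positive non-residue mod 383.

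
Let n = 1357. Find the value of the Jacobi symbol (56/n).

Pull out 2^3: since 1357 ≡ 5 (mod 8), (2/1357) = -1, so (2/1357)^3 = -1.
Reciprocity: 7 ≡ 3 and 1357 ≡ 1 (mod 4), so (7/1357) = +(1357/7).
Reduce top mod 7: now compute (6/7).
Pull out 2: since 7 ≡ 7 (mod 8), (2/7) = +1.
Reciprocity: 3 ≡ 3 and 7 ≡ 3 (mod 4), so (3/7) = −(7/3).
Reduce top mod 3: now compute (1/3).
Reached (1/3) = 1. Collecting the sign flips along the way, the symbol is +1.

1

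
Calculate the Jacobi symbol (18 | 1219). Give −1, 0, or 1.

Pull out 2: since 1219 ≡ 3 (mod 8), (2/1219) = -1.
Reciprocity: 9 ≡ 1 and 1219 ≡ 3 (mod 4), so (9/1219) = +(1219/9).
Reduce top mod 9: now compute (4/9).
Pull out 2^2: since 9 ≡ 1 (mod 8), (2/9) = +1, so (2/9)^2 = +1.
Reached (1/9) = 1. Collecting the sign flips along the way, the symbol is -1.

-1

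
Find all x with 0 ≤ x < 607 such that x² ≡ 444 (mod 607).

Since 607 ≡ 3 (mod 4), a square root of 444 is 444^((607+1)/4) = 444^152 mod 607.
Repeated squaring: 444^2≡468, 444^4≡504, 444^8≡290, 444^16≡334, 444^32≡475, 444^64≡428, 444^128≡477 (mod 607).
444^152 = 444^(128+16+8) ≡ 415 (mod 607).
Check: 415² = 172225 ≡ 444 (mod 607). The two roots are 192 and 415.

192, 415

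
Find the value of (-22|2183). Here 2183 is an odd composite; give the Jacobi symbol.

First reduce: -22 ≡ 2161 (mod 2183).
Reciprocity: 2161 ≡ 1 and 2183 ≡ 3 (mod 4), so (2161/2183) = +(2183/2161).
Reduce top mod 2161: now compute (22/2161).
Pull out 2: since 2161 ≡ 1 (mod 8), (2/2161) = +1.
Reciprocity: 11 ≡ 3 and 2161 ≡ 1 (mod 4), so (11/2161) = +(2161/11).
Reduce top mod 11: now compute (5/11).
Reciprocity: 5 ≡ 1 and 11 ≡ 3 (mod 4), so (5/11) = +(11/5).
Reduce top mod 5: now compute (1/5).
Reached (1/5) = 1. Collecting the sign flips along the way, the symbol is +1.

1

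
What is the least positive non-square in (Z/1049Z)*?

(2/1049) = +1, so 2 is a residue.
(3/1049) = −1, so 3 is the smallest positive non-residue mod 1049.

3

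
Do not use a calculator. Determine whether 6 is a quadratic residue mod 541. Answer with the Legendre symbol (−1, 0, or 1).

-1

Euler's criterion: (6/541) ≡ 6^270 (mod 541).
6^2 ≡ 36 (mod 541)
6^4 ≡ 214 (mod 541)
6^8 ≡ 352 (mod 541)
6^16 ≡ 15 (mod 541)
6^32 ≡ 225 (mod 541)
6^64 ≡ 312 (mod 541)
6^128 ≡ 505 (mod 541)
6^256 ≡ 214 (mod 541)
6^270 = 6^(256+8+4+2) ≡ 540 (mod 541).
Result is 540 ≡ −1, so (6/541) = −1.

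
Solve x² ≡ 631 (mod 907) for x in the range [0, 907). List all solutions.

390, 517

Since 907 ≡ 3 (mod 4), a square root of 631 is 631^((907+1)/4) = 631^227 mod 907.
Repeated squaring: 631^2≡895, 631^4≡144, 631^8≡782, 631^16≡206, 631^32≡714, 631^64≡62, 631^128≡216 (mod 907).
631^227 = 631^(128+64+32+2+1) ≡ 517 (mod 907).
Check: 517² = 267289 ≡ 631 (mod 907). The two roots are 390 and 517.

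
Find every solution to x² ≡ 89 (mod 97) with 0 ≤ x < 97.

97 ≡ 1 (mod 4), so we find a root by search.
Trying successive values, 34² = 1156 ≡ 89 (mod 97). The other root is 97 − 34 = 63.

34, 63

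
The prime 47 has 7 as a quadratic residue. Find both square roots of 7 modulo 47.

Since 47 ≡ 3 (mod 4), a square root of 7 is 7^((47+1)/4) = 7^12 mod 47.
Repeated squaring: 7^2≡2, 7^4≡4, 7^8≡16 (mod 47).
7^12 = 7^(8+4) ≡ 17 (mod 47).
Check: 17² = 289 ≡ 7 (mod 47). The two roots are 17 and 30.

17, 30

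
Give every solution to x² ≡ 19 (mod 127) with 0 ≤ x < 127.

20, 107

Since 127 ≡ 3 (mod 4), a square root of 19 is 19^((127+1)/4) = 19^32 mod 127.
Repeated squaring: 19^2≡107, 19^4≡19, 19^8≡107, 19^16≡19, 19^32≡107 (mod 127).
19^32 = 19^(32) ≡ 107 (mod 127).
Check: 107² = 11449 ≡ 19 (mod 127). The two roots are 20 and 107.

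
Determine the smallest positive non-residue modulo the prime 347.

2

(2/347) = −1, so 2 is the smallest positive non-residue mod 347.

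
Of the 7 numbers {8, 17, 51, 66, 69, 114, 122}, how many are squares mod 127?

(8/127) = +1 → QR.
(17/127) = +1 → QR.
(51/127) = -1 → non-residue.
(66/127) = -1 → non-residue.
(69/127) = +1 → QR.
(114/127) = -1 → non-residue.
(122/127) = +1 → QR.
Total quadratic residues among the 7: 4.

4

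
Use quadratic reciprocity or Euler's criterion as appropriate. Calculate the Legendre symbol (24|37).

Pull out 2^3: since 37 ≡ 5 (mod 8), (2/37) = -1, so (2/37)^3 = -1.
Reciprocity: 3 ≡ 3 and 37 ≡ 1 (mod 4), so (3/37) = +(37/3).
Reduce top mod 3: now compute (1/3).
Reached (1/3) = 1. Collecting the sign flips along the way, the symbol is -1.

-1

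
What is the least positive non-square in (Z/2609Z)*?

(2/2609) = +1, so 2 is a residue.
(3/2609) = −1, so 3 is the smallest positive non-residue mod 2609.

3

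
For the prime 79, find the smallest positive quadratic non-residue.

(2/79) = +1, so 2 is a residue.
(3/79) = −1, so 3 is the smallest positive non-residue mod 79.

3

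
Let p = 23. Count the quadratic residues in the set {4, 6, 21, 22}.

(4/23) = +1 → QR.
(6/23) = +1 → QR.
(21/23) = -1 → non-residue.
(22/23) = -1 → non-residue.
Total quadratic residues among the 4: 2.

2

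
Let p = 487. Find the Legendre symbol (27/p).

-1

Euler's criterion: (27/487) ≡ 27^243 (mod 487).
27^2 ≡ 242 (mod 487)
27^4 ≡ 124 (mod 487)
27^8 ≡ 279 (mod 487)
27^16 ≡ 408 (mod 487)
27^32 ≡ 397 (mod 487)
27^64 ≡ 308 (mod 487)
27^128 ≡ 386 (mod 487)
27^243 = 27^(128+64+32+16+2+1) ≡ 486 (mod 487).
Result is 486 ≡ −1, so (27/487) = −1.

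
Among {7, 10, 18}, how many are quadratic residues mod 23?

(7/23) = -1 → non-residue.
(10/23) = -1 → non-residue.
(18/23) = +1 → QR.
Total quadratic residues among the 3: 1.

1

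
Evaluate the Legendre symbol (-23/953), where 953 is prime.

-1

First reduce: -23 ≡ 930 (mod 953).
Pull out 2: since 953 ≡ 1 (mod 8), (2/953) = +1.
Reciprocity: 465 ≡ 1 and 953 ≡ 1 (mod 4), so (465/953) = +(953/465).
Reduce top mod 465: now compute (23/465).
Reciprocity: 23 ≡ 3 and 465 ≡ 1 (mod 4), so (23/465) = +(465/23).
Reduce top mod 23: now compute (5/23).
Reciprocity: 5 ≡ 1 and 23 ≡ 3 (mod 4), so (5/23) = +(23/5).
Reduce top mod 5: now compute (3/5).
Reciprocity: 3 ≡ 3 and 5 ≡ 1 (mod 4), so (3/5) = +(5/3).
Reduce top mod 3: now compute (2/3).
Pull out 2: since 3 ≡ 3 (mod 8), (2/3) = -1.
Reached (1/3) = 1. Collecting the sign flips along the way, the symbol is -1.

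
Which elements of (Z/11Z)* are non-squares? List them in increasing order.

Square k = 1,…,5 (k and 11−k give the same square):
1²=1, 2²=4, 3²=9, 4²≡5, 5²≡3 (mod 11).
The residues are {1, 3, 4, 5, 9}; the non-residues are the remaining 5 nonzero classes.

2 6 7 8 10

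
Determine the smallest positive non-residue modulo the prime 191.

7

(2/191) = +1, so 2 is a residue.
(3/191) = +1, so 3 is a residue.
(4/191) = +1, so 4 is a residue.
(5/191) = +1, so 5 is a residue.
(6/191) = +1, so 6 is a residue.
(7/191) = −1, so 7 is the smallest positive non-residue mod 191.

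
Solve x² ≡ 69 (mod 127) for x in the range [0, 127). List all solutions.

14, 113

Since 127 ≡ 3 (mod 4), a square root of 69 is 69^((127+1)/4) = 69^32 mod 127.
Repeated squaring: 69^2≡62, 69^4≡34, 69^8≡13, 69^16≡42, 69^32≡113 (mod 127).
69^32 = 69^(32) ≡ 113 (mod 127).
Check: 113² = 12769 ≡ 69 (mod 127). The two roots are 14 and 113.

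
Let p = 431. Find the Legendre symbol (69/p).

Euler's criterion: (69/431) ≡ 69^215 (mod 431).
69^2 ≡ 20 (mod 431)
69^4 ≡ 400 (mod 431)
69^8 ≡ 99 (mod 431)
69^16 ≡ 319 (mod 431)
69^32 ≡ 45 (mod 431)
69^64 ≡ 301 (mod 431)
69^128 ≡ 91 (mod 431)
69^215 = 69^(128+64+16+4+2+1) ≡ 1 (mod 431).
Result is 1, so (69/431) = 1.

1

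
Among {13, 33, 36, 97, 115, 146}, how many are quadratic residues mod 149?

(13/149) = -1 → non-residue.
(33/149) = +1 → QR.
(36/149) = +1 → QR.
(97/149) = -1 → non-residue.
(115/149) = -1 → non-residue.
(146/149) = -1 → non-residue.
Total quadratic residues among the 6: 2.

2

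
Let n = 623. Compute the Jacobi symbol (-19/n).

-1

First reduce: -19 ≡ 604 (mod 623).
Pull out 2^2: since 623 ≡ 7 (mod 8), (2/623) = +1, so (2/623)^2 = +1.
Reciprocity: 151 ≡ 3 and 623 ≡ 3 (mod 4), so (151/623) = −(623/151).
Reduce top mod 151: now compute (19/151).
Reciprocity: 19 ≡ 3 and 151 ≡ 3 (mod 4), so (19/151) = −(151/19).
Reduce top mod 19: now compute (18/19).
Pull out 2: since 19 ≡ 3 (mod 8), (2/19) = -1.
Reciprocity: 9 ≡ 1 and 19 ≡ 3 (mod 4), so (9/19) = +(19/9).
Reduce top mod 9: now compute (1/9).
Reached (1/9) = 1. Collecting the sign flips along the way, the symbol is -1.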